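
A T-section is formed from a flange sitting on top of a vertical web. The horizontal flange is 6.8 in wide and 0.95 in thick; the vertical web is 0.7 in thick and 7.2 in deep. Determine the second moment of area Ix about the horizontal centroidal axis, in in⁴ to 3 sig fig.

Decompose the section into non-overlapping parts with the origin at the bottom-left of its bounding rectangle.
Flange: 6.8 × 0.95, A = 6.46 in², y = 7.675 in, Ī = 0.48585 in⁴.
Web: 0.7 × 7.2, A = 5.04 in², y = 3.6 in, Ī = 21.773 in⁴.
Centroid: ȳ = ΣA·y / ΣA = 5.8891 in.
Transfer each piece to the horizontal centroidal axis using Ī + A·d² with d = y − 5.8891:
  flange: d = 1.7859 in → contributes +21.09 in⁴
  web: d = -2.2891 in → contributes +48.182 in⁴
Total I = 69.272 in⁴.

Ix ≈ 69.3 in⁴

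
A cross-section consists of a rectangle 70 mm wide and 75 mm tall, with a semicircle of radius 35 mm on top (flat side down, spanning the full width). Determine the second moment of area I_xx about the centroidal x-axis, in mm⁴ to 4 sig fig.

Treat the section as a set of non-overlapping primitives; coordinates are from the bounding-box lower-left.
Rectangular body: 70 × 75, A = 5 250 mm², y = 37.5 mm, Ī = 2 460 938 mm⁴.
Semicircular cap: semicircle r = 35, A = 1924.23 mm², y = 89.8545 mm, Ī = 164 704 mm⁴.
Centroid: ȳ = ΣA·y / ΣA = 51.5422 mm.
Transfer each piece to the centroidal x-axis using Ī + A·d² with d = y − 51.5422:
  rectangular body: d = -14.0422 mm → contributes +3 496 148 mm⁴
  semicircular cap: d = 38.3123 mm → contributes +2 989 141 mm⁴
Total I = 6 485 289 mm⁴.

I_xx ≈ 6.485 × 10⁶ mm⁴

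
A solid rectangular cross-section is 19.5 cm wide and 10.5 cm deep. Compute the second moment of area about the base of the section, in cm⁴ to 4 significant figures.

I_base ≈ 7525 cm⁴

The section: 19.5 × 10.5, A = 204.75 cm², y = 5.25 cm, Ī = 1881.14 cm⁴.
Transfer it to a horizontal axis along the bottom face using Ī + A·d² with d = y − 0:
  the section: d = 5.25 cm → contributes +7524.56 cm⁴
Total I = 7524.56 cm⁴.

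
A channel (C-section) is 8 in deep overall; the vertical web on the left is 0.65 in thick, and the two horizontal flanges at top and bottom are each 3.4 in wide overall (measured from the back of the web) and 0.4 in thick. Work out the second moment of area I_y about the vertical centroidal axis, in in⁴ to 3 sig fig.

I_y ≈ 6.04 in⁴

Decompose the section into non-overlapping parts with the origin at the bottom-left of its bounding rectangle.
Web: 0.65 × 8, A = 5.2 in², x = 0.325 in, Ī = 0.18308 in⁴.
Top flange (beyond web): 2.75 × 0.4, A = 1.1 in², x = 2.025 in, Ī = 0.69323 in⁴.
Bottom flange (beyond web): 2.75 × 0.4, A = 1.1 in², x = 2.025 in, Ī = 0.69323 in⁴.
Centroid: x̄ = ΣA·x / ΣA = 0.83041 in.
Transfer each piece to the vertical centroidal axis using Ī + A·d² with d = x − 0.83041:
  web: d = -0.50541 in → contributes +1.5113 in⁴
  top flange (beyond web): d = 1.1946 in → contributes +2.263 in⁴
  bottom flange (beyond web): d = 1.1946 in → contributes +2.263 in⁴
Total I = 6.0373 in⁴.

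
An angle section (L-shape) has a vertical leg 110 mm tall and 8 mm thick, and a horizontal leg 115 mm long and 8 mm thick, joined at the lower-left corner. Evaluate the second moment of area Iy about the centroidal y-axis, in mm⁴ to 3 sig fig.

Iy ≈ 2.26 × 10⁶ mm⁴

Decompose the section into non-overlapping parts with the origin at the bottom-left of its bounding rectangle.
Vertical leg: 8 × 110, A = 880 mm², x = 4 mm, Ī = 4693.3 mm⁴.
Horizontal leg (remainder): 107 × 8, A = 856 mm², x = 61.5 mm, Ī = 816 695 mm⁴.
Centroid: x̄ = ΣA·x / ΣA = 32.353 mm.
Transfer each piece to the centroidal y-axis using Ī + A·d² with d = x − 32.353:
  vertical leg: d = -28.353 mm → contributes +712 096 mm⁴
  horizontal leg (remainder): d = 29.147 mm → contributes +1 543 931 mm⁴
Total I = 2 256 027 mm⁴.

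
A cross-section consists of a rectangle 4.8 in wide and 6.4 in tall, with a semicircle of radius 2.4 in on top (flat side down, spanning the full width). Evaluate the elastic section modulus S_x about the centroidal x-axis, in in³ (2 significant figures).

Treat the section as a set of non-overlapping primitives; coordinates are from the bounding-box lower-left.
Rectangular body: 4.8 × 6.4, A = 30.72 in², y = 3.2 in, Ī = 104.9 in⁴.
Semicircular cap: semicircle r = 2.4, A = 9.048 in², y = 7.419 in, Ī = 3.641 in⁴.
Centroid: ȳ = ΣA·y / ΣA = 4.16 in.
Transfer each piece to the centroidal x-axis using Ī + A·d² with d = y − 4.16:
  rectangular body: d = -0.9598 in → contributes +133.2 in⁴
  semicircular cap: d = 3.259 in → contributes +99.73 in⁴
Total I = 232.9 in⁴.
Extreme fibre distance c = 4.64 in; S = I/c = 50.19 in³.

S_x ≈ 50 in³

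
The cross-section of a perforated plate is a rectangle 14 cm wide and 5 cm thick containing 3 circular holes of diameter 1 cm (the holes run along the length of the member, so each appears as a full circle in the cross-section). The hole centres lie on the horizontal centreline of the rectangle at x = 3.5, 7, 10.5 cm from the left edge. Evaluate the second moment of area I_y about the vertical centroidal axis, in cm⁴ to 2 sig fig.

Split into non-overlapping primitives; take the origin at the lower-left of the bounding box.
Plate: 14 × 5, A = 70 cm², x = 7 cm, Ī = 1 143 cm⁴.
Hole 1 (subtracted): ⌀1, A = 0.7854 cm², x = 3.5 cm, Ī = 0.04909 cm⁴.
Hole 2 (subtracted): ⌀1, A = 0.7854 cm², x = 7 cm, Ī = 0.04909 cm⁴.
Hole 3 (subtracted): ⌀1, A = 0.7854 cm², x = 10.5 cm, Ī = 0.04909 cm⁴.
By symmetry the centroid is at mid-width, x̄ = 7 cm.
Transfer each piece to the vertical centroidal axis using Ī + A·d² with d = x − 7:
  plate: d = 0 cm → contributes +1 143 cm⁴
  hole 1: d = -3.5 cm → contributes −9.67 cm⁴
  hole 2: d = 0 cm → contributes −0.04909 cm⁴
  hole 3: d = 3.5 cm → contributes −9.67 cm⁴
Total I = 1 124 cm⁴.

I_y ≈ 1100 cm⁴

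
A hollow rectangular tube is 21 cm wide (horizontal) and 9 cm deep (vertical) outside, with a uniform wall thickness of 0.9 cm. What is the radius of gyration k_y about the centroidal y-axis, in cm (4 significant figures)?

Break the section into simple shapes (no overlaps), measuring from the bottom-left corner of the bounding box.
Outer rectangle: 21 × 9, A = 189 cm², x = 10.5 cm, Ī = 6945.75 cm⁴.
Inner void (subtracted): 19.2 × 7.2, A = 138.24 cm², x = 10.5 cm, Ī = 4246.73 cm⁴.
By symmetry the centroid is at mid-width, x̄ = 10.5 cm.
All pieces are centred on the centroidal y-axis, so I = ΣĪ (holes subtracted) = 2699.02 cm⁴.
Radius of gyration: k = √(I/A) = √(2699.02 / 50.76) = 7.29192 cm.

k_y ≈ 7.292 cm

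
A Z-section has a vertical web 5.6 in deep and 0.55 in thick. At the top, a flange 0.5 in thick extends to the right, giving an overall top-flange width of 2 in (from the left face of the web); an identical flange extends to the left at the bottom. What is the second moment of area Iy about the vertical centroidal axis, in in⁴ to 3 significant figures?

Iy ≈ 1.78 in⁴

Decompose the section into non-overlapping parts with the origin at the bottom-left of its bounding rectangle.
Web: 0.55 × 5.6, A = 3.08 in², x = 1.725 in, Ī = 0.077642 in⁴.
Top flange (beyond web): 1.45 × 0.5, A = 0.725 in², x = 2.725 in, Ī = 0.12703 in⁴.
Bottom flange (beyond web): 1.45 × 0.5, A = 0.725 in², x = 0.725 in, Ī = 0.12703 in⁴.
Centroid: x̄ = ΣA·x / ΣA = 1.725 in.
Transfer each piece to the vertical centroidal axis using Ī + A·d² with d = x − 1.725:
  web: d = 0 in → contributes +0.077642 in⁴
  top flange (beyond web): d = 1 in → contributes +0.85203 in⁴
  bottom flange (beyond web): d = -1 in → contributes +0.85203 in⁴
Total I = 1.7817 in⁴.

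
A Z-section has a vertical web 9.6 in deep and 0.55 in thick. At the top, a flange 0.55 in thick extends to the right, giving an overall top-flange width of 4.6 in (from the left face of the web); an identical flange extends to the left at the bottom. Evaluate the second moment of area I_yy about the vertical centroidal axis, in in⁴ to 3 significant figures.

Split into non-overlapping primitives; take the origin at the lower-left of the bounding box.
Web: 0.55 × 9.6, A = 5.28 in², x = 4.325 in, Ī = 0.1331 in⁴.
Top flange (beyond web): 4.05 × 0.55, A = 2.2275 in², x = 6.625 in, Ī = 3.0447 in⁴.
Bottom flange (beyond web): 4.05 × 0.55, A = 2.2275 in², x = 2.025 in, Ī = 3.0447 in⁴.
Centroid: x̄ = ΣA·x / ΣA = 4.325 in.
Transfer each piece to the vertical centroidal axis using Ī + A·d² with d = x − 4.325:
  web: d = 0 in → contributes +0.1331 in⁴
  top flange (beyond web): d = 2.3 in → contributes +14.828 in⁴
  bottom flange (beyond web): d = -2.3 in → contributes +14.828 in⁴
Total I = 29.789 in⁴.

I_yy ≈ 29.8 in⁴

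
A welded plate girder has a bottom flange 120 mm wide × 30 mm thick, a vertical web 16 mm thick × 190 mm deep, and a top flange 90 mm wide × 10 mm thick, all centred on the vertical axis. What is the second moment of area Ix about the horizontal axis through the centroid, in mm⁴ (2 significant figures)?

Decompose the section into non-overlapping parts with the origin at the bottom-left of its bounding rectangle.
Bottom plate: 120 × 30, A = 3 600 mm², y = 15 mm, Ī = 270 000 mm⁴.
Web plate: 16 × 190, A = 3 040 mm², y = 125 mm, Ī = 9 145 333 mm⁴.
Top plate: 90 × 10, A = 900 mm², y = 225 mm, Ī = 7 500 mm⁴.
Centroid: ȳ = ΣA·y / ΣA = 84.42 mm.
Transfer each piece to the horizontal axis through the centroid using Ī + A·d² with d = y − 84.42:
  bottom plate: d = -69.42 mm → contributes +17 617 115 mm⁴
  web plate: d = 40.58 mm → contributes +14 152 289 mm⁴
  top plate: d = 140.6 mm → contributes +17 794 862 mm⁴
Total I = 49 564 266 mm⁴.

Ix ≈ 5.0 × 10⁷ mm⁴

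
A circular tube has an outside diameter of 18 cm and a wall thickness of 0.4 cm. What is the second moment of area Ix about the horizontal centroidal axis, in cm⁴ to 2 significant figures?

Ix ≈ 860 cm⁴

Treat the section as a set of non-overlapping primitives; coordinates are from the bounding-box lower-left.
Outer circle: ⌀18, A = 254.5 cm², y = 9 cm, Ī = 5 153 cm⁴.
Bore (subtracted): ⌀17.2, A = 232.4 cm², y = 9 cm, Ī = 4 296 cm⁴.
By symmetry the centroid is at mid-height, ȳ = 9 cm.
All pieces are centred on the horizontal centroidal axis, so I = ΣĪ (holes subtracted) = 856.8 cm⁴.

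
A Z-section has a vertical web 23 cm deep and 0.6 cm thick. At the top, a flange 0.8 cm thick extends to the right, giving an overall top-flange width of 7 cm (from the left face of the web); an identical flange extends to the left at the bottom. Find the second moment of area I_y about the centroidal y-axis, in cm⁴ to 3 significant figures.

Decompose the section into non-overlapping parts with the origin at the bottom-left of its bounding rectangle.
Web: 0.6 × 23, A = 13.8 cm², x = 6.7 cm, Ī = 0.414 cm⁴.
Top flange (beyond web): 6.4 × 0.8, A = 5.12 cm², x = 10.2 cm, Ī = 17.476 cm⁴.
Bottom flange (beyond web): 6.4 × 0.8, A = 5.12 cm², x = 3.2 cm, Ī = 17.476 cm⁴.
Centroid: x̄ = ΣA·x / ΣA = 6.7 cm.
Transfer each piece to the centroidal y-axis using Ī + A·d² with d = x − 6.7:
  web: d = 0 cm → contributes +0.414 cm⁴
  top flange (beyond web): d = 3.5 cm → contributes +80.196 cm⁴
  bottom flange (beyond web): d = -3.5 cm → contributes +80.196 cm⁴
Total I = 160.81 cm⁴.

I_y ≈ 161 cm⁴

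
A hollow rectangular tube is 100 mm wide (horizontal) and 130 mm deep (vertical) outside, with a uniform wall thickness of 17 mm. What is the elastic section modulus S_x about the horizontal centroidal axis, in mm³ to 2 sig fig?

Split into non-overlapping primitives; take the origin at the lower-left of the bounding box.
Outer rectangle: 100 × 130, A = 13 000 mm², y = 65 mm, Ī = 18 308 333 mm⁴.
Inner void (subtracted): 66 × 96, A = 6 336 mm², y = 65 mm, Ī = 4 866 048 mm⁴.
By symmetry the centroid is at mid-height, ȳ = 65 mm.
All pieces are centred on the horizontal centroidal axis, so I = ΣĪ (holes subtracted) = 13 442 285 mm⁴.
Extreme fibre distance c = 65 mm; S = I/c = 206 804 mm³.

S_x ≈ 2.1 × 10⁵ mm³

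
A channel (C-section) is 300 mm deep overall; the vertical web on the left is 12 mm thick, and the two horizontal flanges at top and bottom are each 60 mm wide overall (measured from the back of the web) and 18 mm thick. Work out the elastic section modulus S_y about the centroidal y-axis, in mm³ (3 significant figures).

S_y ≈ 3.22 × 10⁴ mm³

Break the section into simple shapes (no overlaps), measuring from the bottom-left corner of the bounding box.
Web: 12 × 300, A = 3 600 mm², x = 6 mm, Ī = 43 200 mm⁴.
Top flange (beyond web): 48 × 18, A = 864 mm², x = 36 mm, Ī = 165 888 mm⁴.
Bottom flange (beyond web): 48 × 18, A = 864 mm², x = 36 mm, Ī = 165 888 mm⁴.
Centroid: x̄ = ΣA·x / ΣA = 15.73 mm.
Transfer each piece to the centroidal y-axis using Ī + A·d² with d = x − 15.73:
  web: d = -9.7297 mm → contributes +384 004 mm⁴
  top flange (beyond web): d = 20.27 mm → contributes +520 892 mm⁴
  bottom flange (beyond web): d = 20.27 mm → contributes +520 892 mm⁴
Total I = 1 425 787 mm⁴.
Extreme fibre distance c = 44.27 mm; S = I/c = 32 206 mm³.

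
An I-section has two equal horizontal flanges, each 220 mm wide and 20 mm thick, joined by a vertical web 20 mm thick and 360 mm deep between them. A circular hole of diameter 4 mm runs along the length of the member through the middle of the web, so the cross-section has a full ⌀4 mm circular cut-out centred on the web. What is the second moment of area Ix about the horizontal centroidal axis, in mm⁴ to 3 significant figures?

Split into non-overlapping primitives; take the origin at the lower-left of the bounding box.
Bottom flange: 220 × 20, A = 4 400 mm², y = 10 mm, Ī = 146 667 mm⁴.
Web: 20 × 360, A = 7 200 mm², y = 200 mm, Ī = 77 760 000 mm⁴.
Top flange: 220 × 20, A = 4 400 mm², y = 390 mm, Ī = 146 667 mm⁴.
Hole (subtracted): ⌀4, A = 12.566 mm², y = 200 mm, Ī = 12.566 mm⁴.
By symmetry the centroid is at mid-height, ȳ = 200 mm.
Transfer each piece to the horizontal centroidal axis using Ī + A·d² with d = y − 200:
  bottom flange: d = -190 mm → contributes +158 986 667 mm⁴
  web: d = 0 mm → contributes +77 760 000 mm⁴
  top flange: d = 190 mm → contributes +158 986 667 mm⁴
  hole: d = 0 mm → contributes −12.566 mm⁴
Total I = 395 733 321 mm⁴.

Ix ≈ 3.96 × 10⁸ mm⁴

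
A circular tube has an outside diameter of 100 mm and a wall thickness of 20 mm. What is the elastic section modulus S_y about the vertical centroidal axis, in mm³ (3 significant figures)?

Split into non-overlapping primitives; take the origin at the lower-left of the bounding box.
Outer circle: ⌀100, A = 7 854 mm², x = 50 mm, Ī = 4 908 739 mm⁴.
Bore (subtracted): ⌀60, A = 2827.4 mm², x = 50 mm, Ī = 636 173 mm⁴.
By symmetry the centroid is at mid-width, x̄ = 50 mm.
All pieces are centred on the vertical centroidal axis, so I = ΣĪ (holes subtracted) = 4 272 566 mm⁴.
Extreme fibre distance c = 50 mm; S = I/c = 85 451 mm³.

S_y ≈ 8.55 × 10⁴ mm³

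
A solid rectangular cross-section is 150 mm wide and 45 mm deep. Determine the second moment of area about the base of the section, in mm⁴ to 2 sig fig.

I_base ≈ 4.6 × 10⁶ mm⁴

The section: 150 × 45, A = 6 750 mm², y = 22.5 mm, Ī = 1 139 063 mm⁴.
Transfer it to a horizontal axis along the bottom face using Ī + A·d² with d = y − 0:
  the section: d = 22.5 mm → contributes +4 556 250 mm⁴
Total I = 4 556 250 mm⁴.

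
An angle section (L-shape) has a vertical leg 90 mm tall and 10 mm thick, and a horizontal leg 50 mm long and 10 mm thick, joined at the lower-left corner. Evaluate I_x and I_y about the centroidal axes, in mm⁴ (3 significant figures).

Treat the section as a set of non-overlapping primitives; coordinates are from the bounding-box lower-left.
Vertical leg: 10 × 90, A = 900 mm², y = 45 mm, Ī = 607 500 mm⁴.
Horizontal leg (remainder): 40 × 10, A = 400 mm², y = 5 mm, Ī = 3333.3 mm⁴.
Centroid: ȳ = ΣA·y / ΣA = 32.692 mm.
Transfer each piece to the centroidal x-axis using Ī + A·d² with d = y − 32.692:
  vertical leg: d = 12.308 mm → contributes +743 831 mm⁴
  horizontal leg (remainder): d = -27.692 mm → contributes +310 079 mm⁴
Total I = 1 053 910 mm⁴.
For the y-axis: x̄ = 12.692 mm.
Repeating about the centroidal y-axis gives I_y = 233 910 mm⁴.

I_x ≈ 1.05 × 10⁶ mm⁴, I_y ≈ 2.34 × 10⁵ mm⁴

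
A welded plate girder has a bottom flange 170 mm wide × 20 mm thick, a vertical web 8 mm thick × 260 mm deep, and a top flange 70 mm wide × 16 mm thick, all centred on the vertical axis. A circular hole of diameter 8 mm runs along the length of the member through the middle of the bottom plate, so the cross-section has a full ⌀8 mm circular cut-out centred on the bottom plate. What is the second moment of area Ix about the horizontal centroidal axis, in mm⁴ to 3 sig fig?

Ix ≈ 8.37 × 10⁷ mm⁴

Break the section into simple shapes (no overlaps), measuring from the bottom-left corner of the bounding box.
Bottom plate: 170 × 20, A = 3 400 mm², y = 10 mm, Ī = 113 333 mm⁴.
Web plate: 8 × 260, A = 2 080 mm², y = 150 mm, Ī = 11 717 333 mm⁴.
Top plate: 70 × 16, A = 1 120 mm², y = 288 mm, Ī = 23 893 mm⁴.
Hole (subtracted): ⌀8, A = 50.265 mm², y = 10 mm, Ī = 201.06 mm⁴.
Centroid: ȳ = ΣA·y / ΣA = 102 mm.
Transfer each piece to the horizontal centroidal axis using Ī + A·d² with d = y − 102:
  bottom plate: d = -91.998 mm → contributes +28 889 446 mm⁴
  web plate: d = 48.002 mm → contributes +16 510 128 mm⁴
  top plate: d = 186 mm → contributes +38 772 404 mm⁴
  hole: d = -91.998 mm → contributes −425 626 mm⁴
Total I = 83 746 352 mm⁴.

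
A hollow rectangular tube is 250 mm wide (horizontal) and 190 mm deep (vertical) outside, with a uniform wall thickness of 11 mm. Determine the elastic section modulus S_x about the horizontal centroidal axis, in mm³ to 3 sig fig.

S_x ≈ 5.56 × 10⁵ mm³

Split into non-overlapping primitives; take the origin at the lower-left of the bounding box.
Outer rectangle: 250 × 190, A = 47 500 mm², y = 95 mm, Ī = 142 895 833 mm⁴.
Inner void (subtracted): 228 × 168, A = 38 304 mm², y = 95 mm, Ī = 90 091 008 mm⁴.
By symmetry the centroid is at mid-height, ȳ = 95 mm.
All pieces are centred on the horizontal centroidal axis, so I = ΣĪ (holes subtracted) = 52 804 825 mm⁴.
Extreme fibre distance c = 95 mm; S = I/c = 555 840 mm³.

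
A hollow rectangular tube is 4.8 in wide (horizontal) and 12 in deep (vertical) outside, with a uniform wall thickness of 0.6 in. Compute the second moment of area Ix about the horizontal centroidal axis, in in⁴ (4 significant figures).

Ix ≈ 313.3 in⁴

Split into non-overlapping primitives; take the origin at the lower-left of the bounding box.
Outer rectangle: 4.8 × 12, A = 57.6 in², y = 6 in, Ī = 691.2 in⁴.
Inner void (subtracted): 3.6 × 10.8, A = 38.88 in², y = 6 in, Ī = 377.914 in⁴.
By symmetry the centroid is at mid-height, ȳ = 6 in.
All pieces are centred on the horizontal centroidal axis, so I = ΣĪ (holes subtracted) = 313.286 in⁴.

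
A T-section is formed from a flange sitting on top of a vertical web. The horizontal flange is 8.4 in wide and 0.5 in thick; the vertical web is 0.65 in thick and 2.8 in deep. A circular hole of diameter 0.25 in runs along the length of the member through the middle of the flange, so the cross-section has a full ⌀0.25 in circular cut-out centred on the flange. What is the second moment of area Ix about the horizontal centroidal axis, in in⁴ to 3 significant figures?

Ix ≈ 4.72 in⁴

Split into non-overlapping primitives; take the origin at the lower-left of the bounding box.
Flange: 8.4 × 0.5, A = 4.2 in², y = 3.05 in, Ī = 0.0875 in⁴.
Web: 0.65 × 2.8, A = 1.82 in², y = 1.4 in, Ī = 1.1891 in⁴.
Hole (subtracted): ⌀0.25, A = 0.049087 in², y = 3.05 in, Ī = 0.00019175 in⁴.
Centroid: ȳ = ΣA·y / ΣA = 2.5471 in.
Transfer each piece to the horizontal centroidal axis using Ī + A·d² with d = y − 2.5471:
  flange: d = 0.50294 in → contributes +1.1499 in⁴
  web: d = -1.1471 in → contributes +3.5837 in⁴
  hole: d = 0.50294 in → contributes −0.012608 in⁴
Total I = 4.721 in⁴.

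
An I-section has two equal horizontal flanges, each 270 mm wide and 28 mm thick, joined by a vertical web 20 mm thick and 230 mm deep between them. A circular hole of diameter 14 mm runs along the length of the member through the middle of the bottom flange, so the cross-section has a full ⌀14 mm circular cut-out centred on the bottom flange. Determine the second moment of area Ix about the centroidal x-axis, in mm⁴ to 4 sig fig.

Ix ≈ 2.703 × 10⁸ mm⁴

Break the section into simple shapes (no overlaps), measuring from the bottom-left corner of the bounding box.
Bottom flange: 270 × 28, A = 7 560 mm², y = 14 mm, Ī = 493 920 mm⁴.
Web: 20 × 230, A = 4 600 mm², y = 143 mm, Ī = 20 278 333 mm⁴.
Top flange: 270 × 28, A = 7 560 mm², y = 272 mm, Ī = 493 920 mm⁴.
Hole (subtracted): ⌀14, A = 153.938 mm², y = 14 mm, Ī = 1885.74 mm⁴.
Centroid: ȳ = ΣA·y / ΣA = 144.015 mm.
Transfer each piece to the centroidal x-axis using Ī + A·d² with d = y − 144.015:
  bottom flange: d = -130.015 mm → contributes +128 287 250 mm⁴
  web: d = -1.01492 mm → contributes +20 283 072 mm⁴
  top flange: d = 127.985 mm → contributes +124 328 084 mm⁴
  hole: d = -130.015 mm → contributes −2 604 036 mm⁴
Total I = 270 294 370 mm⁴.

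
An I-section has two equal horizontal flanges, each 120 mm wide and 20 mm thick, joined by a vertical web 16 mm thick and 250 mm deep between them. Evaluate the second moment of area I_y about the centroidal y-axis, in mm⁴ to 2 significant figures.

Treat the section as a set of non-overlapping primitives; coordinates are from the bounding-box lower-left.
Bottom flange: 120 × 20, A = 2 400 mm², x = 60 mm, Ī = 2 880 000 mm⁴.
Web: 16 × 250, A = 4 000 mm², x = 60 mm, Ī = 85 333 mm⁴.
Top flange: 120 × 20, A = 2 400 mm², x = 60 mm, Ī = 2 880 000 mm⁴.
By symmetry the centroid is at mid-width, x̄ = 60 mm.
All pieces are centred on the centroidal y-axis, so I = ΣĪ = 5 845 333 mm⁴.

I_y ≈ 5.8 × 10⁶ mm⁴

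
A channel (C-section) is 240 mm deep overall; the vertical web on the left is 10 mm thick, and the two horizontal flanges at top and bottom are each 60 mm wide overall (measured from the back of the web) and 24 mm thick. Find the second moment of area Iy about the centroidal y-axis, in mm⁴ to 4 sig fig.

Iy ≈ 1.600 × 10⁶ mm⁴

Split into non-overlapping primitives; take the origin at the lower-left of the bounding box.
Web: 10 × 240, A = 2 400 mm², x = 5 mm, Ī = 20 000 mm⁴.
Top flange (beyond web): 50 × 24, A = 1 200 mm², x = 35 mm, Ī = 250 000 mm⁴.
Bottom flange (beyond web): 50 × 24, A = 1 200 mm², x = 35 mm, Ī = 250 000 mm⁴.
Centroid: x̄ = ΣA·x / ΣA = 20 mm.
Transfer each piece to the centroidal y-axis using Ī + A·d² with d = x − 20:
  web: d = -15 mm → contributes +560 000 mm⁴
  top flange (beyond web): d = 15 mm → contributes +520 000 mm⁴
  bottom flange (beyond web): d = 15 mm → contributes +520 000 mm⁴
Total I = 1 600 000 mm⁴.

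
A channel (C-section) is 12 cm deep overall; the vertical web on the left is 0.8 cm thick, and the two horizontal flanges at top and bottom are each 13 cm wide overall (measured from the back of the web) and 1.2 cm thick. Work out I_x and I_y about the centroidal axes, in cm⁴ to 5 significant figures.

I_x ≈ 972.52 cm⁴, I_y ≈ 669.13 cm⁴

Treat the section as a set of non-overlapping primitives; coordinates are from the bounding-box lower-left.
Web: 0.8 × 12, A = 9.6 cm², y = 6 cm, Ī = 115.2 cm⁴.
Top flange (beyond web): 12.2 × 1.2, A = 14.64 cm², y = 11.4 cm, Ī = 1.7568 cm⁴.
Bottom flange (beyond web): 12.2 × 1.2, A = 14.64 cm², y = 0.6 cm, Ī = 1.7568 cm⁴.
By symmetry the centroid is at mid-height, ȳ = 6 cm.
Transfer each piece to the centroidal x-axis using Ī + A·d² with d = y − 6:
  web: d = 0 cm → contributes +115.2 cm⁴
  top flange (beyond web): d = 5.4 cm → contributes +428.6592 cm⁴
  bottom flange (beyond web): d = -5.4 cm → contributes +428.6592 cm⁴
Total I = 972.5184 cm⁴.
For the y-axis: x̄ = 5.295062 cm.
Repeating about the centroidal y-axis gives I_y = 669.1335 cm⁴.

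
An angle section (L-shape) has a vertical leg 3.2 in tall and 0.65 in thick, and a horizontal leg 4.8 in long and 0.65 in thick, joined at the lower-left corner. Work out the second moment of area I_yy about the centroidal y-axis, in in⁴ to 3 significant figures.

I_yy ≈ 10.7 in⁴

Decompose the section into non-overlapping parts with the origin at the bottom-left of its bounding rectangle.
Vertical leg: 0.65 × 3.2, A = 2.08 in², x = 0.325 in, Ī = 0.073233 in⁴.
Horizontal leg (remainder): 4.15 × 0.65, A = 2.6975 in², x = 2.725 in, Ī = 3.8715 in⁴.
Centroid: x̄ = ΣA·x / ΣA = 1.6801 in.
Transfer each piece to the centroidal y-axis using Ī + A·d² with d = x − 1.6801:
  vertical leg: d = -1.3551 in → contributes +3.8927 in⁴
  horizontal leg (remainder): d = 1.0449 in → contributes +6.8166 in⁴
Total I = 10.709 in⁴.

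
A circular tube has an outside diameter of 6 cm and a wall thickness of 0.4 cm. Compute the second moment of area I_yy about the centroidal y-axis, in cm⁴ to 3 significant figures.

I_yy ≈ 27.7 cm⁴

Decompose the section into non-overlapping parts with the origin at the bottom-left of its bounding rectangle.
Outer circle: ⌀6, A = 28.274 cm², x = 3 cm, Ī = 63.617 cm⁴.
Bore (subtracted): ⌀5.2, A = 21.237 cm², x = 3 cm, Ī = 35.891 cm⁴.
By symmetry the centroid is at mid-width, x̄ = 3 cm.
All pieces are centred on the centroidal y-axis, so I = ΣĪ (holes subtracted) = 27.726 cm⁴.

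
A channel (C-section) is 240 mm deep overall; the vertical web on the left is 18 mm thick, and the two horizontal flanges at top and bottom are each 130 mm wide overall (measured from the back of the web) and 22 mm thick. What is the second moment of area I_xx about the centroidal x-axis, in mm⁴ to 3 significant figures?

Break the section into simple shapes (no overlaps), measuring from the bottom-left corner of the bounding box.
Web: 18 × 240, A = 4 320 mm², y = 120 mm, Ī = 20 736 000 mm⁴.
Top flange (beyond web): 112 × 22, A = 2 464 mm², y = 229 mm, Ī = 99 381 mm⁴.
Bottom flange (beyond web): 112 × 22, A = 2 464 mm², y = 11 mm, Ī = 99 381 mm⁴.
By symmetry the centroid is at mid-height, ȳ = 120 mm.
Transfer each piece to the centroidal x-axis using Ī + A·d² with d = y − 120:
  web: d = 0 mm → contributes +20 736 000 mm⁴
  top flange (beyond web): d = 109 mm → contributes +29 374 165 mm⁴
  bottom flange (beyond web): d = -109 mm → contributes +29 374 165 mm⁴
Total I = 79 484 331 mm⁴.

I_xx ≈ 7.95 × 10⁷ mm⁴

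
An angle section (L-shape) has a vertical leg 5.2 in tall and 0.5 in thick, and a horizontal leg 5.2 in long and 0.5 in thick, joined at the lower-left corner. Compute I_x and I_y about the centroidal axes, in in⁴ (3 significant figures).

Treat the section as a set of non-overlapping primitives; coordinates are from the bounding-box lower-left.
Vertical leg: 0.5 × 5.2, A = 2.6 in², y = 2.6 in, Ī = 5.8587 in⁴.
Horizontal leg (remainder): 4.7 × 0.5, A = 2.35 in², y = 0.25 in, Ī = 0.048958 in⁴.
Centroid: ȳ = ΣA·y / ΣA = 1.4843 in.
Transfer each piece to the centroidal x-axis using Ī + A·d² with d = y − 1.4843:
  vertical leg: d = 1.1157 in → contributes +9.0949 in⁴
  horizontal leg (remainder): d = -1.2343 in → contributes +3.6294 in⁴
Total I = 12.724 in⁴.
For the y-axis: x̄ = 1.4843 in.
Repeating about the centroidal y-axis gives I_y = 12.724 in⁴.

I_x ≈ 12.7 in⁴, I_y ≈ 12.7 in⁴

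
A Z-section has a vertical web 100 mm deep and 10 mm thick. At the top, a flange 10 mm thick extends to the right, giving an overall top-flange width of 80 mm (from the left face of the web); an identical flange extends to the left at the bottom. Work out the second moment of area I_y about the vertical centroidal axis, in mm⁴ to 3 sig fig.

Break the section into simple shapes (no overlaps), measuring from the bottom-left corner of the bounding box.
Web: 10 × 100, A = 1 000 mm², x = 75 mm, Ī = 8333.3 mm⁴.
Top flange (beyond web): 70 × 10, A = 700 mm², x = 115 mm, Ī = 285 833 mm⁴.
Bottom flange (beyond web): 70 × 10, A = 700 mm², x = 35 mm, Ī = 285 833 mm⁴.
Centroid: x̄ = ΣA·x / ΣA = 75 mm.
Transfer each piece to the vertical centroidal axis using Ī + A·d² with d = x − 75:
  web: d = 0 mm → contributes +8333.3 mm⁴
  top flange (beyond web): d = 40 mm → contributes +1 405 833 mm⁴
  bottom flange (beyond web): d = -40 mm → contributes +1 405 833 mm⁴
Total I = 2 820 000 mm⁴.

I_y ≈ 2.82 × 10⁶ mm⁴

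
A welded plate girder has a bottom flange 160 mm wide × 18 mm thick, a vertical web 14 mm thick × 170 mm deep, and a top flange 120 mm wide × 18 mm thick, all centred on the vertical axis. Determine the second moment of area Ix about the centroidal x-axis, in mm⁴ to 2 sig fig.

Ix ≈ 5.0 × 10⁷ mm⁴

Split into non-overlapping primitives; take the origin at the lower-left of the bounding box.
Bottom plate: 160 × 18, A = 2 880 mm², y = 9 mm, Ī = 77 760 mm⁴.
Web plate: 14 × 170, A = 2 380 mm², y = 103 mm, Ī = 5 731 833 mm⁴.
Top plate: 120 × 18, A = 2 160 mm², y = 197 mm, Ī = 58 320 mm⁴.
Centroid: ȳ = ΣA·y / ΣA = 93.88 mm.
Transfer each piece to the centroidal x-axis using Ī + A·d² with d = y − 93.88:
  bottom plate: d = -84.88 mm → contributes +20 826 417 mm⁴
  web plate: d = 9.121 mm → contributes +5 929 845 mm⁴
  top plate: d = 103.1 mm → contributes +23 027 763 mm⁴
Total I = 49 784 024 mm⁴.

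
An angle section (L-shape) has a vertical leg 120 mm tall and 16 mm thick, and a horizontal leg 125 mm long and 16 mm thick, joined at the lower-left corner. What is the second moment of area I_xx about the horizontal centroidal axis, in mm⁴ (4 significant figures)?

Treat the section as a set of non-overlapping primitives; coordinates are from the bounding-box lower-left.
Vertical leg: 16 × 120, A = 1 920 mm², y = 60 mm, Ī = 2 304 000 mm⁴.
Horizontal leg (remainder): 109 × 16, A = 1 744 mm², y = 8 mm, Ī = 37205.3 mm⁴.
Centroid: ȳ = ΣA·y / ΣA = 35.2489 mm.
Transfer each piece to the horizontal centroidal axis using Ī + A·d² with d = y − 35.2489:
  vertical leg: d = 24.7511 mm → contributes +3 480 224 mm⁴
  horizontal leg (remainder): d = -27.2489 mm → contributes +1 332 131 mm⁴
Total I = 4 812 354 mm⁴.

I_xx ≈ 4.812 × 10⁶ mm⁴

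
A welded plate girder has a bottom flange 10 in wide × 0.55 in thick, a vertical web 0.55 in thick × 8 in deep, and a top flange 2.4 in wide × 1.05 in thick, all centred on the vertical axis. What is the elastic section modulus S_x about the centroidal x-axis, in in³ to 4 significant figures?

S_x ≈ 27.24 in³

Decompose the section into non-overlapping parts with the origin at the bottom-left of its bounding rectangle.
Bottom plate: 10 × 0.55, A = 5.5 in², y = 0.275 in, Ī = 0.138646 in⁴.
Web plate: 0.55 × 8, A = 4.4 in², y = 4.55 in, Ī = 23.4667 in⁴.
Top plate: 2.4 × 1.05, A = 2.52 in², y = 9.075 in, Ī = 0.231525 in⁴.
Centroid: ȳ = ΣA·y / ΣA = 3.575 in.
Transfer each piece to the centroidal x-axis using Ī + A·d² with d = y − 3.575:
  bottom plate: d = -3.3 in → contributes +60.0336 in⁴
  web plate: d = 0.975 in → contributes +27.6494 in⁴
  top plate: d = 5.5 in → contributes +76.4615 in⁴
Total I = 164.145 in⁴.
Extreme fibre distance c = 6.025 in; S = I/c = 27.2439 in³.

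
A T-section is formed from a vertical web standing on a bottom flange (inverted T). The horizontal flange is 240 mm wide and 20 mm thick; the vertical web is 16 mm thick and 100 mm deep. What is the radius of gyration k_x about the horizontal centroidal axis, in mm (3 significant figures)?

k_x ≈ 30.1 mm

Break the section into simple shapes (no overlaps), measuring from the bottom-left corner of the bounding box.
Flange: 240 × 20, A = 4 800 mm², y = 10 mm, Ī = 160 000 mm⁴.
Web: 16 × 100, A = 1 600 mm², y = 70 mm, Ī = 1 333 333 mm⁴.
Centroid: ȳ = ΣA·y / ΣA = 25 mm.
Transfer each piece to the horizontal centroidal axis using Ī + A·d² with d = y − 25:
  flange: d = -15 mm → contributes +1 240 000 mm⁴
  web: d = 45 mm → contributes +4 573 333 mm⁴
Total I = 5 813 333 mm⁴.
Radius of gyration: k = √(I/A) = √(5 813 333 / 6 400) = 30.139 mm.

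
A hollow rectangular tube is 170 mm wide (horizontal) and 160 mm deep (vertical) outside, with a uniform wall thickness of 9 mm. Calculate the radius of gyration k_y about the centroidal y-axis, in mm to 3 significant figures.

k_y ≈ 65.3 mm

Split into non-overlapping primitives; take the origin at the lower-left of the bounding box.
Outer rectangle: 170 × 160, A = 27 200 mm², x = 85 mm, Ī = 65 506 667 mm⁴.
Inner void (subtracted): 152 × 142, A = 21 584 mm², x = 85 mm, Ī = 41 556 395 mm⁴.
By symmetry the centroid is at mid-width, x̄ = 85 mm.
All pieces are centred on the centroidal y-axis, so I = ΣĪ (holes subtracted) = 23 950 272 mm⁴.
Radius of gyration: k = √(I/A) = √(23 950 272 / 5 616) = 65.304 mm.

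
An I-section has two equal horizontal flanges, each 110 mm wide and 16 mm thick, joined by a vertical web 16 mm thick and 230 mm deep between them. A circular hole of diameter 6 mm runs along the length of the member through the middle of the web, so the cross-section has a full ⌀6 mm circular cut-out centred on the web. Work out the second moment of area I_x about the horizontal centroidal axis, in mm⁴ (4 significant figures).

Split into non-overlapping primitives; take the origin at the lower-left of the bounding box.
Bottom flange: 110 × 16, A = 1 760 mm², y = 8 mm, Ī = 37546.7 mm⁴.
Web: 16 × 230, A = 3 680 mm², y = 131 mm, Ī = 16 222 667 mm⁴.
Top flange: 110 × 16, A = 1 760 mm², y = 254 mm, Ī = 37546.7 mm⁴.
Hole (subtracted): ⌀6, A = 28.2743 mm², y = 131 mm, Ī = 63.6173 mm⁴.
By symmetry the centroid is at mid-height, ȳ = 131 mm.
Transfer each piece to the horizontal centroidal axis using Ī + A·d² with d = y − 131:
  bottom flange: d = -123 mm → contributes +26 664 587 mm⁴
  web: d = 0 mm → contributes +16 222 667 mm⁴
  top flange: d = 123 mm → contributes +26 664 587 mm⁴
  hole: d = 0 mm → contributes −63.6173 mm⁴
Total I = 69 551 776 mm⁴.

I_x ≈ 6.955 × 10⁷ mm⁴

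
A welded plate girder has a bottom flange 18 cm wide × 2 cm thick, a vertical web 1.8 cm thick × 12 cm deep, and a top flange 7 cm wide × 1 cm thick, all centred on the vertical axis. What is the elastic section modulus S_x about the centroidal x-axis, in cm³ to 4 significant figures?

Treat the section as a set of non-overlapping primitives; coordinates are from the bounding-box lower-left.
Bottom plate: 18 × 2, A = 36 cm², y = 1 cm, Ī = 12 cm⁴.
Web plate: 1.8 × 12, A = 21.6 cm², y = 8 cm, Ī = 259.2 cm⁴.
Top plate: 7 × 1, A = 7 cm², y = 14.5 cm, Ī = 0.583333 cm⁴.
Centroid: ȳ = ΣA·y / ΣA = 4.80341 cm.
Transfer each piece to the centroidal x-axis using Ī + A·d² with d = y − 4.80341:
  bottom plate: d = -3.80341 cm → contributes +532.772 cm⁴
  web plate: d = 3.19659 cm → contributes +479.913 cm⁴
  top plate: d = 9.69659 cm → contributes +658.751 cm⁴
Total I = 1671.44 cm⁴.
Extreme fibre distance c = 10.1966 cm; S = I/c = 163.921 cm³.

S_x ≈ 163.9 cm³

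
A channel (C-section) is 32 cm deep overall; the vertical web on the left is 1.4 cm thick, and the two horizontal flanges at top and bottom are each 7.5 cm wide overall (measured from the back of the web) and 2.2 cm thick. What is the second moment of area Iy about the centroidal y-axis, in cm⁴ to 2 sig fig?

Decompose the section into non-overlapping parts with the origin at the bottom-left of its bounding rectangle.
Web: 1.4 × 32, A = 44.8 cm², x = 0.7 cm, Ī = 7.317 cm⁴.
Top flange (beyond web): 6.1 × 2.2, A = 13.42 cm², x = 4.45 cm, Ī = 41.61 cm⁴.
Bottom flange (beyond web): 6.1 × 2.2, A = 13.42 cm², x = 4.45 cm, Ī = 41.61 cm⁴.
Centroid: x̄ = ΣA·x / ΣA = 2.105 cm.
Transfer each piece to the centroidal y-axis using Ī + A·d² with d = x − 2.105:
  web: d = -1.405 cm → contributes +95.75 cm⁴
  top flange (beyond web): d = 2.345 cm → contributes +115.4 cm⁴
  bottom flange (beyond web): d = 2.345 cm → contributes +115.4 cm⁴
Total I = 326.6 cm⁴.

Iy ≈ 330 cm⁴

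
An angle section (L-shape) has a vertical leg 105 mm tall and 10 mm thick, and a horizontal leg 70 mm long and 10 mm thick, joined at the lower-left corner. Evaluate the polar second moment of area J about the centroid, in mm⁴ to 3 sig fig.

Treat the section as a set of non-overlapping primitives; coordinates are from the bounding-box lower-left.
Vertical leg: 10 × 105, A = 1 050 mm², y = 52.5 mm, Ī = 964 688 mm⁴.
Horizontal leg (remainder): 60 × 10, A = 600 mm², y = 5 mm, Ī = 5 000 mm⁴.
Centroid: ȳ = ΣA·y / ΣA = 35.227 mm.
Transfer each piece to the centroidal x-axis using Ī + A·d² with d = y − 35.227:
  vertical leg: d = 17.273 mm → contributes +1 277 952 mm⁴
  horizontal leg (remainder): d = -30.227 mm → contributes +553 213 mm⁴
Total I = 1 831 165 mm⁴.
For the y-axis: x̄ = 17.727 mm.
Repeating about the centroidal y-axis gives I_y = 656 477 mm⁴.
Polar second moment: J = I_x + I_y = 2 487 642 mm⁴.

J ≈ 2.49 × 10⁶ mm⁴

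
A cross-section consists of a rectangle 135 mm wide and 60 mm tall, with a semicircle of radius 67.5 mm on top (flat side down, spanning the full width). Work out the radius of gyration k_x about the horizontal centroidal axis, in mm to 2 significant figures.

Split into non-overlapping primitives; take the origin at the lower-left of the bounding box.
Rectangular body: 135 × 60, A = 8 100 mm², y = 30 mm, Ī = 2 430 000 mm⁴.
Semicircular cap: semicircle r = 67.5, A = 7 157 mm², y = 88.65 mm, Ī = 2 278 490 mm⁴.
Centroid: ȳ = ΣA·y / ΣA = 57.51 mm.
Transfer each piece to the horizontal centroidal axis using Ī + A·d² with d = y − 57.51:
  rectangular body: d = -27.51 mm → contributes +8 560 695 mm⁴
  semicircular cap: d = 31.14 mm → contributes +9 217 018 mm⁴
Total I = 17 777 713 mm⁴.
Radius of gyration: k = √(I/A) = √(17 777 713 / 15 257) = 34.14 mm.

k_x ≈ 34 mm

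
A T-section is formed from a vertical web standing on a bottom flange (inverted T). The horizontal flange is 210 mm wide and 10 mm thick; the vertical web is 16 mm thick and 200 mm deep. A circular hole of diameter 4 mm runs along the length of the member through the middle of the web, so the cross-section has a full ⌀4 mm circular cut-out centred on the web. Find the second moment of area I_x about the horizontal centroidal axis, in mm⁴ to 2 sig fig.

Break the section into simple shapes (no overlaps), measuring from the bottom-left corner of the bounding box.
Flange: 210 × 10, A = 2 100 mm², y = 5 mm, Ī = 17 500 mm⁴.
Web: 16 × 200, A = 3 200 mm², y = 110 mm, Ī = 10 666 667 mm⁴.
Hole (subtracted): ⌀4, A = 12.57 mm², y = 110 mm, Ī = 12.57 mm⁴.
Centroid: ȳ = ΣA·y / ΣA = 68.3 mm.
Transfer each piece to the horizontal centroidal axis using Ī + A·d² with d = y − 68.3:
  flange: d = -63.3 mm → contributes +8 431 264 mm⁴
  web: d = 41.7 mm → contributes +16 231 822 mm⁴
  hole: d = 41.7 mm → contributes −21 867 mm⁴
Total I = 24 641 220 mm⁴.

I_x ≈ 2.5 × 10⁷ mm⁴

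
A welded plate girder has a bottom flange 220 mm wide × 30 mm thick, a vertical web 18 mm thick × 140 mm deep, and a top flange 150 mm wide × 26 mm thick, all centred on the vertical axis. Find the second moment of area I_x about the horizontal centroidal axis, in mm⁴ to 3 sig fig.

Treat the section as a set of non-overlapping primitives; coordinates are from the bounding-box lower-left.
Bottom plate: 220 × 30, A = 6 600 mm², y = 15 mm, Ī = 495 000 mm⁴.
Web plate: 18 × 140, A = 2 520 mm², y = 100 mm, Ī = 4 116 000 mm⁴.
Top plate: 150 × 26, A = 3 900 mm², y = 183 mm, Ī = 219 700 mm⁴.
Centroid: ȳ = ΣA·y / ΣA = 81.774 mm.
Transfer each piece to the horizontal centroidal axis using Ī + A·d² with d = y − 81.774:
  bottom plate: d = -66.774 mm → contributes +29 923 033 mm⁴
  web plate: d = 18.226 mm → contributes +4 953 094 mm⁴
  top plate: d = 101.23 mm → contributes +40 181 689 mm⁴
Total I = 75 057 816 mm⁴.

I_x ≈ 7.51 × 10⁷ mm⁴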